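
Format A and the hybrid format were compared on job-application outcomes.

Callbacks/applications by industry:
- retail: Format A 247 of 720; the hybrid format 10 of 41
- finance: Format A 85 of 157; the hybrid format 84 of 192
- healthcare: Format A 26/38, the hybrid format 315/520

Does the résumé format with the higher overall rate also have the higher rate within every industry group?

No

Retail: Format A 247/720 = 34.3%, the hybrid format 10/41 = 24.4% → Format A
Finance: Format A 85/157 = 54.1%, the hybrid format 84/192 = 43.8% → Format A
Healthcare: Format A 26/38 = 68.4%, the hybrid format 315/520 = 60.6% → Format A
Overall: Format A 358/915 = 39.1%, the hybrid format 409/753 = 54.3% → the hybrid format
Format A wins each industry group but the hybrid format wins overall — the comparison reverses. Format A's applications skew toward retail, which has a lower base rate.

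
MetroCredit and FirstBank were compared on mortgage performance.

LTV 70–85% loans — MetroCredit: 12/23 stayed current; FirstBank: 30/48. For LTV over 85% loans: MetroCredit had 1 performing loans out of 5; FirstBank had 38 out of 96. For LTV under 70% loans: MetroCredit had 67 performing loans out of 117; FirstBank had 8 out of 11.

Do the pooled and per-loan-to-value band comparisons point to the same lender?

No

LTV 70–85%: MetroCredit 12/23 = 52.2%, FirstBank 30/48 = 62.5% → FirstBank
LTV over 85%: MetroCredit 1/5 = 20.0%, FirstBank 38/96 = 39.6% → FirstBank
LTV under 70%: MetroCredit 67/117 = 57.3%, FirstBank 8/11 = 72.7% → FirstBank
Overall: MetroCredit 80/145 = 55.2%, FirstBank 76/155 = 49.0% → MetroCredit
FirstBank wins each loan-to-value group but MetroCredit wins overall — the comparison reverses. FirstBank's loans skew toward LTV over 85%, which has a lower base rate.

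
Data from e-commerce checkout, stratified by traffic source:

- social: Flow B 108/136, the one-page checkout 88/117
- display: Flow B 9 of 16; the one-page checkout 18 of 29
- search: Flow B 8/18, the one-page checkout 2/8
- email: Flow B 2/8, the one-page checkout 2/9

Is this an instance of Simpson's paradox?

Social: Flow B 108/136 = 79.4%, the one-page checkout 88/117 = 75.2% → Flow B
Display: Flow B 9/16 = 56.2%, the one-page checkout 18/29 = 62.1% → the one-page checkout
Search: Flow B 8/18 = 44.4%, the one-page checkout 2/8 = 25.0% → Flow B
Email: Flow B 2/8 = 25.0%, the one-page checkout 2/9 = 22.2% → Flow B
Overall: Flow B 127/178 = 71.3%, the one-page checkout 110/163 = 67.5% → Flow B
Neither sweeps: Flow B wins 3 of 4 groups, the one-page checkout wins 1. Flow B wins overall but not every group — no Simpson reversal.

No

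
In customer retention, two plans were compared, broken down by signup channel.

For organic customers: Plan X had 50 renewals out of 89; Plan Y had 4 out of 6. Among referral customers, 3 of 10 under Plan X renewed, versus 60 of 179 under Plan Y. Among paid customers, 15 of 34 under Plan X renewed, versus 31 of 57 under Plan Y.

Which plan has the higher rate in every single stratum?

Organic: Plan X 50/89 = 56.2%, Plan Y 4/6 = 66.7% → Plan Y
Referral: Plan X 3/10 = 30.0%, Plan Y 60/179 = 33.5% → Plan Y
Paid: Plan X 15/34 = 44.1%, Plan Y 31/57 = 54.4% → Plan Y
Plan Y has the higher rate in all 3 groups.

Plan Y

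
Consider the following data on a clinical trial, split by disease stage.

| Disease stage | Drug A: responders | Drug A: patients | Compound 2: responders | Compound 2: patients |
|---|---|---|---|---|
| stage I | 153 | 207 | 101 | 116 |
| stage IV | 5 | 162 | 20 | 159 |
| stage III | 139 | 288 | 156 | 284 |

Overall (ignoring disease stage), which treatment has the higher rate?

Compound 2

Stage I: Drug A 153/207 = 73.9%, Compound 2 101/116 = 87.1% → Compound 2
Stage IV: Drug A 5/162 = 3.1%, Compound 2 20/159 = 12.6% → Compound 2
Stage III: Drug A 139/288 = 48.3%, Compound 2 156/284 = 54.9% → Compound 2
Overall: Drug A 297/657 = 45.2%, Compound 2 277/559 = 49.6% → Compound 2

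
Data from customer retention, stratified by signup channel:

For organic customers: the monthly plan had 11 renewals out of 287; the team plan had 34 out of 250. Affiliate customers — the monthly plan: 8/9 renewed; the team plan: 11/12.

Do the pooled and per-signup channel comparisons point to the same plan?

Yes

Organic: the monthly plan 11/287 = 3.8%, the team plan 34/250 = 13.6% → the team plan
Affiliate: the monthly plan 8/9 = 88.9%, the team plan 11/12 = 91.7% → the team plan
Overall: the monthly plan 19/296 = 6.4%, the team plan 45/262 = 17.2% → the team plan
The team plan wins overall and in every signup group — no reversal.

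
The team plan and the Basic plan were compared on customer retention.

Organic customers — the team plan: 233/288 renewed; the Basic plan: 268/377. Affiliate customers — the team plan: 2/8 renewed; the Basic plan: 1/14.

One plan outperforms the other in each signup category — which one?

the team plan

Organic: the team plan 233/288 = 80.9%, the Basic plan 268/377 = 71.1% → the team plan
Affiliate: the team plan 2/8 = 25.0%, the Basic plan 1/14 = 7.1% → the team plan
The team plan has the higher rate in both groups.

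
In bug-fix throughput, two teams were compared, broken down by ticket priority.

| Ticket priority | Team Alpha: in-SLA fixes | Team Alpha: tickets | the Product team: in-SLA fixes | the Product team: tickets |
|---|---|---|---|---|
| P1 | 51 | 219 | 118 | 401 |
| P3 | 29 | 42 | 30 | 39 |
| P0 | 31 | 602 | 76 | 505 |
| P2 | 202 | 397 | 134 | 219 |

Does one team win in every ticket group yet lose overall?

P1: Team Alpha 51/219 = 23.3%, the Product team 118/401 = 29.4% → the Product team
P3: Team Alpha 29/42 = 69.0%, the Product team 30/39 = 76.9% → the Product team
P0: Team Alpha 31/602 = 5.1%, the Product team 76/505 = 15.0% → the Product team
P2: Team Alpha 202/397 = 50.9%, the Product team 134/219 = 61.2% → the Product team
Overall: Team Alpha 313/1260 = 24.8%, the Product team 358/1164 = 30.8% → the Product team
The Product team wins overall and in every ticket group — no reversal.

No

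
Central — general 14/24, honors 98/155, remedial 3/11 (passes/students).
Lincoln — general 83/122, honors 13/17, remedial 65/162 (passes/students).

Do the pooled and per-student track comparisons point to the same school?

General: Central 14/24 = 58.3%, Lincoln 83/122 = 68.0% → Lincoln
Honors: Central 98/155 = 63.2%, Lincoln 13/17 = 76.5% → Lincoln
Remedial: Central 3/11 = 27.3%, Lincoln 65/162 = 40.1% → Lincoln
Overall: Central 115/190 = 60.5%, Lincoln 161/301 = 53.5% → Central
Lincoln wins each student group but Central wins overall — the comparison reverses. Lincoln's students skew toward remedial, which has a lower base rate.

No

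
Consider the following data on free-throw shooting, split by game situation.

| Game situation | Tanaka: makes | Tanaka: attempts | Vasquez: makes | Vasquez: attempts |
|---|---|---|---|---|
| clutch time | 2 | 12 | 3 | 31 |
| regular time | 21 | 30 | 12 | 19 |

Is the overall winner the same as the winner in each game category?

Yes

Clutch time: Tanaka 2/12 = 16.7%, Vasquez 3/31 = 9.7% → Tanaka
Regular time: Tanaka 21/30 = 70.0%, Vasquez 12/19 = 63.2% → Tanaka
Overall: Tanaka 23/42 = 54.8%, Vasquez 15/50 = 30.0% → Tanaka
Tanaka wins overall and in every game group — no reversal.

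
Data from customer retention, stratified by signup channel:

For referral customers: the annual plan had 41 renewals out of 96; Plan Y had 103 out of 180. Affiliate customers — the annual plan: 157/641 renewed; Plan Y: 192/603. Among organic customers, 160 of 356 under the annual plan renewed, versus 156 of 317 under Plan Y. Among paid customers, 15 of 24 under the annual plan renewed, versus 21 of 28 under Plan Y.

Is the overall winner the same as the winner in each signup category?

Referral: the annual plan 41/96 = 42.7%, Plan Y 103/180 = 57.2% → Plan Y
Affiliate: the annual plan 157/641 = 24.5%, Plan Y 192/603 = 31.8% → Plan Y
Organic: the annual plan 160/356 = 44.9%, Plan Y 156/317 = 49.2% → Plan Y
Paid: the annual plan 15/24 = 62.5%, Plan Y 21/28 = 75.0% → Plan Y
Overall: the annual plan 373/1117 = 33.4%, Plan Y 472/1128 = 41.8% → Plan Y
Plan Y wins overall and in every signup group — no reversal.

Yes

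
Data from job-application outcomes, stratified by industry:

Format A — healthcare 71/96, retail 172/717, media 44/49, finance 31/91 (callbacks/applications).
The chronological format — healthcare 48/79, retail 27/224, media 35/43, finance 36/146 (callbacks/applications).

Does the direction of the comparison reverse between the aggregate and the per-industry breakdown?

Healthcare: Format A 71/96 = 74.0%, the chronological format 48/79 = 60.8% → Format A
Retail: Format A 172/717 = 24.0%, the chronological format 27/224 = 12.1% → Format A
Media: Format A 44/49 = 89.8%, the chronological format 35/43 = 81.4% → Format A
Finance: Format A 31/91 = 34.1%, the chronological format 36/146 = 24.7% → Format A
Overall: Format A 318/953 = 33.4%, the chronological format 146/492 = 29.7% → Format A
Format A wins overall and in every industry group — no reversal.

No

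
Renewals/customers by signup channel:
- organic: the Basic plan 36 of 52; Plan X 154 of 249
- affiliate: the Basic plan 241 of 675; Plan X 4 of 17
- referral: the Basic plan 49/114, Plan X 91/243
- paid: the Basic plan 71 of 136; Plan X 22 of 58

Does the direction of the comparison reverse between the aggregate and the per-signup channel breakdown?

Organic: the Basic plan 36/52 = 69.2%, Plan X 154/249 = 61.8% → the Basic plan
Affiliate: the Basic plan 241/675 = 35.7%, Plan X 4/17 = 23.5% → the Basic plan
Referral: the Basic plan 49/114 = 43.0%, Plan X 91/243 = 37.4% → the Basic plan
Paid: the Basic plan 71/136 = 52.2%, Plan X 22/58 = 37.9% → the Basic plan
Overall: the Basic plan 397/977 = 40.6%, Plan X 271/567 = 47.8% → Plan X
The Basic plan wins each signup group but Plan X wins overall — the comparison reverses. The Basic plan's customers skew toward affiliate, which has a lower base rate.

Yes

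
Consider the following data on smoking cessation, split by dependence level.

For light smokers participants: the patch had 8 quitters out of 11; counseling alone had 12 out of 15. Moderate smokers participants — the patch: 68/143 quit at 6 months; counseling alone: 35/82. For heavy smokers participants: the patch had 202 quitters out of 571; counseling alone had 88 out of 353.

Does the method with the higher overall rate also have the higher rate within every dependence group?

Light smokers: the patch 8/11 = 72.7%, counseling alone 12/15 = 80.0% → counseling alone
Moderate smokers: the patch 68/143 = 47.6%, counseling alone 35/82 = 42.7% → the patch
Heavy smokers: the patch 202/571 = 35.4%, counseling alone 88/353 = 24.9% → the patch
Overall: the patch 278/725 = 38.3%, counseling alone 135/450 = 30.0% → the patch
Neither sweeps: the patch wins 2 of 3 groups, counseling alone wins 1. The patch wins overall but not every group — no Simpson reversal.

No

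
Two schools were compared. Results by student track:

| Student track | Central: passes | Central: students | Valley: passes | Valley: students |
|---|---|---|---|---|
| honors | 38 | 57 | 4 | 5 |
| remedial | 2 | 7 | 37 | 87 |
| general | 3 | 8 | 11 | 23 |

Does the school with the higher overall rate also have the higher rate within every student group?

Honors: Central 38/57 = 66.7%, Valley 4/5 = 80.0% → Valley
Remedial: Central 2/7 = 28.6%, Valley 37/87 = 42.5% → Valley
General: Central 3/8 = 37.5%, Valley 11/23 = 47.8% → Valley
Overall: Central 43/72 = 59.7%, Valley 52/115 = 45.2% → Central
Valley wins each student group but Central wins overall — the comparison reverses. Valley's students skew toward remedial, which has a lower base rate.

No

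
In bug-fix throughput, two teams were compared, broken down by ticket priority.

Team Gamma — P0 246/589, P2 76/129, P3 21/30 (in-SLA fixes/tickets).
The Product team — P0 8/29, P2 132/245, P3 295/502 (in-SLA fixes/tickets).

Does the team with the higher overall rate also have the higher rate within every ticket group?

No

P0: Team Gamma 246/589 = 41.8%, the Product team 8/29 = 27.6% → Team Gamma
P2: Team Gamma 76/129 = 58.9%, the Product team 132/245 = 53.9% → Team Gamma
P3: Team Gamma 21/30 = 70.0%, the Product team 295/502 = 58.8% → Team Gamma
Overall: Team Gamma 343/748 = 45.9%, the Product team 435/776 = 56.1% → the Product team
Team Gamma wins each ticket group but the Product team wins overall — the comparison reverses. Team Gamma's tickets skew toward P0, which has a lower base rate.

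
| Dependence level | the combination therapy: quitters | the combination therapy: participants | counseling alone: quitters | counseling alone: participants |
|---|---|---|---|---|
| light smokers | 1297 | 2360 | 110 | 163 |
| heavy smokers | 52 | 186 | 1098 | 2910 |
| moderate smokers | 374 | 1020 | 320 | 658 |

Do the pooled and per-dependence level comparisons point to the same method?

Light smokers: the combination therapy 1297/2360 = 55.0%, counseling alone 110/163 = 67.5% → counseling alone
Heavy smokers: the combination therapy 52/186 = 28.0%, counseling alone 1098/2910 = 37.7% → counseling alone
Moderate smokers: the combination therapy 374/1020 = 36.7%, counseling alone 320/658 = 48.6% → counseling alone
Overall: the combination therapy 1723/3566 = 48.3%, counseling alone 1528/3731 = 41.0% → the combination therapy
Counseling alone wins each dependence group but the combination therapy wins overall — the comparison reverses. Counseling alone's participants skew toward heavy smokers, which has a lower base rate.

No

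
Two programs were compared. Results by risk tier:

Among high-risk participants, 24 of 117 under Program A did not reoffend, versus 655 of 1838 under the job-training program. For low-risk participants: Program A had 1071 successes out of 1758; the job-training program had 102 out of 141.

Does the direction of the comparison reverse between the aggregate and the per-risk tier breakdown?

High-risk: Program A 24/117 = 20.5%, the job-training program 655/1838 = 35.6% → the job-training program
Low-risk: Program A 1071/1758 = 60.9%, the job-training program 102/141 = 72.3% → the job-training program
Overall: Program A 1095/1875 = 58.4%, the job-training program 757/1979 = 38.3% → Program A
The job-training program wins each risk group but Program A wins overall — the comparison reverses. The job-training program's participants skew toward high-risk, which has a lower base rate.

Yes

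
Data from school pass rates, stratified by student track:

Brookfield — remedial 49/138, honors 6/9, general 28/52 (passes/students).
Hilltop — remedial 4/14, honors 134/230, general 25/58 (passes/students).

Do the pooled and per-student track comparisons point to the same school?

Remedial: Brookfield 49/138 = 35.5%, Hilltop 4/14 = 28.6% → Brookfield
Honors: Brookfield 6/9 = 66.7%, Hilltop 134/230 = 58.3% → Brookfield
General: Brookfield 28/52 = 53.8%, Hilltop 25/58 = 43.1% → Brookfield
Overall: Brookfield 83/199 = 41.7%, Hilltop 163/302 = 54.0% → Hilltop
Brookfield wins each student group but Hilltop wins overall — the comparison reverses. Brookfield's students skew toward remedial, which has a lower base rate.

No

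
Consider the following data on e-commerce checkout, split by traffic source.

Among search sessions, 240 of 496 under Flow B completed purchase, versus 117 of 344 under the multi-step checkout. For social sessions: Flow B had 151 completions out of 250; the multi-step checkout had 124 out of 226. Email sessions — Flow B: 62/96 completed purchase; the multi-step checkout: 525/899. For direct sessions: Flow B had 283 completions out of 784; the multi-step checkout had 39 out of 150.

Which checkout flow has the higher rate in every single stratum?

Search: Flow B 240/496 = 48.4%, the multi-step checkout 117/344 = 34.0% → Flow B
Social: Flow B 151/250 = 60.4%, the multi-step checkout 124/226 = 54.9% → Flow B
Email: Flow B 62/96 = 64.6%, the multi-step checkout 525/899 = 58.4% → Flow B
Direct: Flow B 283/784 = 36.1%, the multi-step checkout 39/150 = 26.0% → Flow B
Flow B has the higher rate in all 4 groups.

Flow B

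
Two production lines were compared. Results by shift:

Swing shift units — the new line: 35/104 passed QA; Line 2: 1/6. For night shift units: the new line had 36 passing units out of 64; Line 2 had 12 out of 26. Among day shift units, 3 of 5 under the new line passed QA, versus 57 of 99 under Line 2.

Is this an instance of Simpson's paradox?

Yes

Swing shift: the new line 35/104 = 33.7%, Line 2 1/6 = 16.7% → the new line
Night shift: the new line 36/64 = 56.2%, Line 2 12/26 = 46.2% → the new line
Day shift: the new line 3/5 = 60.0%, Line 2 57/99 = 57.6% → the new line
Overall: the new line 74/173 = 42.8%, Line 2 70/131 = 53.4% → Line 2
The new line wins each shift group but Line 2 wins overall — the comparison reverses. The new line's units skew toward swing shift, which has a lower base rate.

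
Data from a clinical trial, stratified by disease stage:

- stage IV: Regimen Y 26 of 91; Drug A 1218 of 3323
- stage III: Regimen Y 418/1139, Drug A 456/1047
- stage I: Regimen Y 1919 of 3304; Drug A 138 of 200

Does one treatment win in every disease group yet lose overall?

Stage IV: Regimen Y 26/91 = 28.6%, Drug A 1218/3323 = 36.7% → Drug A
Stage III: Regimen Y 418/1139 = 36.7%, Drug A 456/1047 = 43.6% → Drug A
Stage I: Regimen Y 1919/3304 = 58.1%, Drug A 138/200 = 69.0% → Drug A
Overall: Regimen Y 2363/4534 = 52.1%, Drug A 1812/4570 = 39.6% → Regimen Y
Drug A wins each disease group but Regimen Y wins overall — the comparison reverses. Drug A's patients skew toward stage IV, which has a lower base rate.

Yes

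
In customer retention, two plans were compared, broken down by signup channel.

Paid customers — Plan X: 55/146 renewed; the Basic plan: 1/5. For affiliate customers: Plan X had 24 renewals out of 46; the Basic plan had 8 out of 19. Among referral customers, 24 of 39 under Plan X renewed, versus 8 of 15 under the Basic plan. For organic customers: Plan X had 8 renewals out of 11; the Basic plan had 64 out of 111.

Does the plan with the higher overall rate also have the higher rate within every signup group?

Paid: Plan X 55/146 = 37.7%, the Basic plan 1/5 = 20.0% → Plan X
Affiliate: Plan X 24/46 = 52.2%, the Basic plan 8/19 = 42.1% → Plan X
Referral: Plan X 24/39 = 61.5%, the Basic plan 8/15 = 53.3% → Plan X
Organic: Plan X 8/11 = 72.7%, the Basic plan 64/111 = 57.7% → Plan X
Overall: Plan X 111/242 = 45.9%, the Basic plan 81/150 = 54.0% → the Basic plan
Plan X wins each signup group but the Basic plan wins overall — the comparison reverses. Plan X's customers skew toward paid, which has a lower base rate.

No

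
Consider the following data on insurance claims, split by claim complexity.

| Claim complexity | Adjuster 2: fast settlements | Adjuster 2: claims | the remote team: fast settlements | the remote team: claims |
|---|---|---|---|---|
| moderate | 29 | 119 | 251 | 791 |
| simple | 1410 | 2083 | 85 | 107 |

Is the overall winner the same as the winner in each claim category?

No

Moderate: Adjuster 2 29/119 = 24.4%, the remote team 251/791 = 31.7% → the remote team
Simple: Adjuster 2 1410/2083 = 67.7%, the remote team 85/107 = 79.4% → the remote team
Overall: Adjuster 2 1439/2202 = 65.3%, the remote team 336/898 = 37.4% → Adjuster 2
The remote team wins each claim group but Adjuster 2 wins overall — the comparison reverses. The remote team's claims skew toward moderate, which has a lower base rate.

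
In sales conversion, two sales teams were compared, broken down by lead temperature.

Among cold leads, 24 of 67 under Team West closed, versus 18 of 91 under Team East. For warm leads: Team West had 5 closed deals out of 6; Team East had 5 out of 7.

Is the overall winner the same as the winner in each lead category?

Yes

Cold: Team West 24/67 = 35.8%, Team East 18/91 = 19.8% → Team West
Warm: Team West 5/6 = 83.3%, Team East 5/7 = 71.4% → Team West
Overall: Team West 29/73 = 39.7%, Team East 23/98 = 23.5% → Team West
Team West wins overall and in every lead group — no reversal.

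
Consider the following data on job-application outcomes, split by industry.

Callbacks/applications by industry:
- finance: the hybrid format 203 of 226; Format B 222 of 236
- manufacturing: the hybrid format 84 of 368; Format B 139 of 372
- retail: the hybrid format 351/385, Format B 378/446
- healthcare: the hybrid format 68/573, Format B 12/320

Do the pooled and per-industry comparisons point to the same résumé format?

Finance: the hybrid format 203/226 = 89.8%, Format B 222/236 = 94.1% → Format B
Manufacturing: the hybrid format 84/368 = 22.8%, Format B 139/372 = 37.4% → Format B
Retail: the hybrid format 351/385 = 91.2%, Format B 378/446 = 84.8% → the hybrid format
Healthcare: the hybrid format 68/573 = 11.9%, Format B 12/320 = 3.8% → the hybrid format
Overall: the hybrid format 706/1552 = 45.5%, Format B 751/1374 = 54.7% → Format B
Neither sweeps: the hybrid format wins 2 of 4 groups, Format B wins 2. Format B wins overall but not every group — no Simpson reversal.

No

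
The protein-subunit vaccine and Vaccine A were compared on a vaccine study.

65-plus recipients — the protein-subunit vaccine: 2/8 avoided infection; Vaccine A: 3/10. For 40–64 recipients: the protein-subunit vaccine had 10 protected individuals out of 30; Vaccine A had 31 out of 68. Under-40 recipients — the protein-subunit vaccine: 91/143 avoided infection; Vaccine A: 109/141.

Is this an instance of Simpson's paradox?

No

65-plus: the protein-subunit vaccine 2/8 = 25.0%, Vaccine A 3/10 = 30.0% → Vaccine A
40–64: the protein-subunit vaccine 10/30 = 33.3%, Vaccine A 31/68 = 45.6% → Vaccine A
Under-40: the protein-subunit vaccine 91/143 = 63.6%, Vaccine A 109/141 = 77.3% → Vaccine A
Overall: the protein-subunit vaccine 103/181 = 56.9%, Vaccine A 143/219 = 65.3% → Vaccine A
Vaccine A wins overall and in every age group — no reversal.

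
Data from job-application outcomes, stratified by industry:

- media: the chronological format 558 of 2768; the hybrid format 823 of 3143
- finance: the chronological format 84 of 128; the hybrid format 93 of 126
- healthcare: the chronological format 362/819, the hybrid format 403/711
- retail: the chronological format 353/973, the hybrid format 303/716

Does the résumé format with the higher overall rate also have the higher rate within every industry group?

Media: the chronological format 558/2768 = 20.2%, the hybrid format 823/3143 = 26.2% → the hybrid format
Finance: the chronological format 84/128 = 65.6%, the hybrid format 93/126 = 73.8% → the hybrid format
Healthcare: the chronological format 362/819 = 44.2%, the hybrid format 403/711 = 56.7% → the hybrid format
Retail: the chronological format 353/973 = 36.3%, the hybrid format 303/716 = 42.3% → the hybrid format
Overall: the chronological format 1357/4688 = 28.9%, the hybrid format 1622/4696 = 34.5% → the hybrid format
The hybrid format wins overall and in every industry group — no reversal.

Yes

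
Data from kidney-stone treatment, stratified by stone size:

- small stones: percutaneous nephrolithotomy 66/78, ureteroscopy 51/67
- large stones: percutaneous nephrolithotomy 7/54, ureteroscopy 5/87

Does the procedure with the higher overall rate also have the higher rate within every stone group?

Small stones: percutaneous nephrolithotomy 66/78 = 84.6%, ureteroscopy 51/67 = 76.1% → percutaneous nephrolithotomy
Large stones: percutaneous nephrolithotomy 7/54 = 13.0%, ureteroscopy 5/87 = 5.7% → percutaneous nephrolithotomy
Overall: percutaneous nephrolithotomy 73/132 = 55.3%, ureteroscopy 56/154 = 36.4% → percutaneous nephrolithotomy
Percutaneous nephrolithotomy wins overall and in every stone group — no reversal.

Yes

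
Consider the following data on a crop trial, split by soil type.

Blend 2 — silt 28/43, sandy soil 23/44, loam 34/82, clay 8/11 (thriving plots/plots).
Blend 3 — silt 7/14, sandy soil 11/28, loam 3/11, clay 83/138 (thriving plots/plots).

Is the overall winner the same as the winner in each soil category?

No

Silt: Blend 2 28/43 = 65.1%, Blend 3 7/14 = 50.0% → Blend 2
Sandy soil: Blend 2 23/44 = 52.3%, Blend 3 11/28 = 39.3% → Blend 2
Loam: Blend 2 34/82 = 41.5%, Blend 3 3/11 = 27.3% → Blend 2
Clay: Blend 2 8/11 = 72.7%, Blend 3 83/138 = 60.1% → Blend 2
Overall: Blend 2 93/180 = 51.7%, Blend 3 104/191 = 54.5% → Blend 3
Blend 2 wins each soil group but Blend 3 wins overall — the comparison reverses. Blend 2's plots skew toward loam, which has a lower base rate.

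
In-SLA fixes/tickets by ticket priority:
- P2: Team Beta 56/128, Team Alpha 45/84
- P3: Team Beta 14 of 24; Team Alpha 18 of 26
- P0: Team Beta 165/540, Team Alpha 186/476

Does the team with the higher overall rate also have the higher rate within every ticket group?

Yes

P2: Team Beta 56/128 = 43.8%, Team Alpha 45/84 = 53.6% → Team Alpha
P3: Team Beta 14/24 = 58.3%, Team Alpha 18/26 = 69.2% → Team Alpha
P0: Team Beta 165/540 = 30.6%, Team Alpha 186/476 = 39.1% → Team Alpha
Overall: Team Beta 235/692 = 34.0%, Team Alpha 249/586 = 42.5% → Team Alpha
Team Alpha wins overall and in every ticket group — no reversal.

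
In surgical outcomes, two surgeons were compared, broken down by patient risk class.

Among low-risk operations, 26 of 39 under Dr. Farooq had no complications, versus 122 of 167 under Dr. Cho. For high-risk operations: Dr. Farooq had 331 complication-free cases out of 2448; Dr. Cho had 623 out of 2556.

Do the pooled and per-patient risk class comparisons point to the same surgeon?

Yes

Low-risk: Dr. Farooq 26/39 = 66.7%, Dr. Cho 122/167 = 73.1% → Dr. Cho
High-risk: Dr. Farooq 331/2448 = 13.5%, Dr. Cho 623/2556 = 24.4% → Dr. Cho
Overall: Dr. Farooq 357/2487 = 14.4%, Dr. Cho 745/2723 = 27.4% → Dr. Cho
Dr. Cho wins overall and in every patient risk group — no reversal.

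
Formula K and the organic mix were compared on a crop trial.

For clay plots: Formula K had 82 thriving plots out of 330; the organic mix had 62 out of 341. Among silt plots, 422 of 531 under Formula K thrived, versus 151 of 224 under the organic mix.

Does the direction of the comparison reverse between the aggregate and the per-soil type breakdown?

Clay: Formula K 82/330 = 24.8%, the organic mix 62/341 = 18.2% → Formula K
Silt: Formula K 422/531 = 79.5%, the organic mix 151/224 = 67.4% → Formula K
Overall: Formula K 504/861 = 58.5%, the organic mix 213/565 = 37.7% → Formula K
Formula K wins overall and in every soil group — no reversal.

No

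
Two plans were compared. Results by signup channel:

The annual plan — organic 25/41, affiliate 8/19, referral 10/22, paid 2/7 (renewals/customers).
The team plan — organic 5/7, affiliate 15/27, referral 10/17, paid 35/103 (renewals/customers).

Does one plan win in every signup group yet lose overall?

Yes

Organic: the annual plan 25/41 = 61.0%, the team plan 5/7 = 71.4% → the team plan
Affiliate: the annual plan 8/19 = 42.1%, the team plan 15/27 = 55.6% → the team plan
Referral: the annual plan 10/22 = 45.5%, the team plan 10/17 = 58.8% → the team plan
Paid: the annual plan 2/7 = 28.6%, the team plan 35/103 = 34.0% → the team plan
Overall: the annual plan 45/89 = 50.6%, the team plan 65/154 = 42.2% → the annual plan
The team plan wins each signup group but the annual plan wins overall — the comparison reverses. The team plan's customers skew toward paid, which has a lower base rate.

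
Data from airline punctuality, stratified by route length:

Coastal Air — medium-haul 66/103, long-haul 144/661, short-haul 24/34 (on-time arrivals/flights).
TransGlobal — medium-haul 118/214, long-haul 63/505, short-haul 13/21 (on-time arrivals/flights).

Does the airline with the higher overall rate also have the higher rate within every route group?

Medium-haul: Coastal Air 66/103 = 64.1%, TransGlobal 118/214 = 55.1% → Coastal Air
Long-haul: Coastal Air 144/661 = 21.8%, TransGlobal 63/505 = 12.5% → Coastal Air
Short-haul: Coastal Air 24/34 = 70.6%, TransGlobal 13/21 = 61.9% → Coastal Air
Overall: Coastal Air 234/798 = 29.3%, TransGlobal 194/740 = 26.2% → Coastal Air
Coastal Air wins overall and in every route group — no reversal.

Yes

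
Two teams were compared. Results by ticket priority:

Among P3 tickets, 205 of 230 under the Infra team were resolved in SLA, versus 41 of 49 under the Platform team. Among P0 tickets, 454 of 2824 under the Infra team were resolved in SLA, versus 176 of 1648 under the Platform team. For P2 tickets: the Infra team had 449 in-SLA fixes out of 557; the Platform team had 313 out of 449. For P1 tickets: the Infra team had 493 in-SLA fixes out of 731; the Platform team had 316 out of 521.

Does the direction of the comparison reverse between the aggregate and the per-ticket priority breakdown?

No

P3: the Infra team 205/230 = 89.1%, the Platform team 41/49 = 83.7% → the Infra team
P0: the Infra team 454/2824 = 16.1%, the Platform team 176/1648 = 10.7% → the Infra team
P2: the Infra team 449/557 = 80.6%, the Platform team 313/449 = 69.7% → the Infra team
P1: the Infra team 493/731 = 67.4%, the Platform team 316/521 = 60.7% → the Infra team
Overall: the Infra team 1601/4342 = 36.9%, the Platform team 846/2667 = 31.7% → the Infra team
The Infra team wins overall and in every ticket group — no reversal.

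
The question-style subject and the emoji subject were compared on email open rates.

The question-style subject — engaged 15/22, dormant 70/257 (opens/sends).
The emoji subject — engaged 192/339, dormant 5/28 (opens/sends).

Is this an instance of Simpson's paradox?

Engaged: the question-style subject 15/22 = 68.2%, the emoji subject 192/339 = 56.6% → the question-style subject
Dormant: the question-style subject 70/257 = 27.2%, the emoji subject 5/28 = 17.9% → the question-style subject
Overall: the question-style subject 85/279 = 30.5%, the emoji subject 197/367 = 53.7% → the emoji subject
The question-style subject wins each recipient group but the emoji subject wins overall — the comparison reverses. The question-style subject's sends skew toward dormant, which has a lower base rate.

Yes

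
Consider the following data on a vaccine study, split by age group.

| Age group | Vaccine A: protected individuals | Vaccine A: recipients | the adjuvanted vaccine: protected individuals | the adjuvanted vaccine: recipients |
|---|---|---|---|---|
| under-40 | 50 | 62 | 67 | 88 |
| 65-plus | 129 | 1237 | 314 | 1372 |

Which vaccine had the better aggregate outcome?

Under-40: Vaccine A 50/62 = 80.6%, the adjuvanted vaccine 67/88 = 76.1% → Vaccine A
65-plus: Vaccine A 129/1237 = 10.4%, the adjuvanted vaccine 314/1372 = 22.9% → the adjuvanted vaccine
Overall: Vaccine A 179/1299 = 13.8%, the adjuvanted vaccine 381/1460 = 26.1% → the adjuvanted vaccine
(Neither sweeps every age group, but the adjuvanted vaccine has the higher pooled rate.)

the adjuvanted vaccine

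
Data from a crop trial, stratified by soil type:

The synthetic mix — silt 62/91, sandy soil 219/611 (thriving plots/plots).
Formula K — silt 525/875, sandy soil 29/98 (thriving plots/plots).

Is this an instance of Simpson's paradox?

Silt: the synthetic mix 62/91 = 68.1%, Formula K 525/875 = 60.0% → the synthetic mix
Sandy soil: the synthetic mix 219/611 = 35.8%, Formula K 29/98 = 29.6% → the synthetic mix
Overall: the synthetic mix 281/702 = 40.0%, Formula K 554/973 = 56.9% → Formula K
The synthetic mix wins each soil group but Formula K wins overall — the comparison reverses. The synthetic mix's plots skew toward sandy soil, which has a lower base rate.

Yes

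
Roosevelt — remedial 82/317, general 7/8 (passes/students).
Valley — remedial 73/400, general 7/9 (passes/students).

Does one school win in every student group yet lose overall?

No

Remedial: Roosevelt 82/317 = 25.9%, Valley 73/400 = 18.2% → Roosevelt
General: Roosevelt 7/8 = 87.5%, Valley 7/9 = 77.8% → Roosevelt
Overall: Roosevelt 89/325 = 27.4%, Valley 80/409 = 19.6% → Roosevelt
Roosevelt wins overall and in every student group — no reversal.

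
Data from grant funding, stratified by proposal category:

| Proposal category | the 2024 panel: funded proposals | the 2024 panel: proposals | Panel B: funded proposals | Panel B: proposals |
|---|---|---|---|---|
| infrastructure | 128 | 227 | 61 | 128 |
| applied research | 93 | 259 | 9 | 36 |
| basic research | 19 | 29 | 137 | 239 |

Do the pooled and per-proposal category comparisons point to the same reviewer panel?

Infrastructure: the 2024 panel 128/227 = 56.4%, Panel B 61/128 = 47.7% → the 2024 panel
Applied research: the 2024 panel 93/259 = 35.9%, Panel B 9/36 = 25.0% → the 2024 panel
Basic research: the 2024 panel 19/29 = 65.5%, Panel B 137/239 = 57.3% → the 2024 panel
Overall: the 2024 panel 240/515 = 46.6%, Panel B 207/403 = 51.4% → Panel B
The 2024 panel wins each proposal group but Panel B wins overall — the comparison reverses. The 2024 panel's proposals skew toward applied research, which has a lower base rate.

No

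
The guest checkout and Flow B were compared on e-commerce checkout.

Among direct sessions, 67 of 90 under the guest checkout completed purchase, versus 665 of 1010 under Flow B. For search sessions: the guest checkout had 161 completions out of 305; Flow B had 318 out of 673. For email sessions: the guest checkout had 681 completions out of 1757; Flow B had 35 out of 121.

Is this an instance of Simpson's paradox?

Yes

Direct: the guest checkout 67/90 = 74.4%, Flow B 665/1010 = 65.8% → the guest checkout
Search: the guest checkout 161/305 = 52.8%, Flow B 318/673 = 47.3% → the guest checkout
Email: the guest checkout 681/1757 = 38.8%, Flow B 35/121 = 28.9% → the guest checkout
Overall: the guest checkout 909/2152 = 42.2%, Flow B 1018/1804 = 56.4% → Flow B
The guest checkout wins each traffic group but Flow B wins overall — the comparison reverses. The guest checkout's sessions skew toward email, which has a lower base rate.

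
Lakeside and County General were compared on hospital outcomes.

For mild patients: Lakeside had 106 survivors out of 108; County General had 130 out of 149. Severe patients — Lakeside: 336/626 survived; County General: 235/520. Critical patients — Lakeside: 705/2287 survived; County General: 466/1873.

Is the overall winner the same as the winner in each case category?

Yes

Mild: Lakeside 106/108 = 98.1%, County General 130/149 = 87.2% → Lakeside
Severe: Lakeside 336/626 = 53.7%, County General 235/520 = 45.2% → Lakeside
Critical: Lakeside 705/2287 = 30.8%, County General 466/1873 = 24.9% → Lakeside
Overall: Lakeside 1147/3021 = 38.0%, County General 831/2542 = 32.7% → Lakeside
Lakeside wins overall and in every case group — no reversal.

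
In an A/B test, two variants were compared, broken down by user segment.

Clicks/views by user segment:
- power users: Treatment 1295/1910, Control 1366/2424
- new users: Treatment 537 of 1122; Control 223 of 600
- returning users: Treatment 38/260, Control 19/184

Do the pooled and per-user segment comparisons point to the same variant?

Power users: Treatment 1295/1910 = 67.8%, Control 1366/2424 = 56.4% → Treatment
New users: Treatment 537/1122 = 47.9%, Control 223/600 = 37.2% → Treatment
Returning users: Treatment 38/260 = 14.6%, Control 19/184 = 10.3% → Treatment
Overall: Treatment 1870/3292 = 56.8%, Control 1608/3208 = 50.1% → Treatment
Treatment wins overall and in every user group — no reversal.

Yes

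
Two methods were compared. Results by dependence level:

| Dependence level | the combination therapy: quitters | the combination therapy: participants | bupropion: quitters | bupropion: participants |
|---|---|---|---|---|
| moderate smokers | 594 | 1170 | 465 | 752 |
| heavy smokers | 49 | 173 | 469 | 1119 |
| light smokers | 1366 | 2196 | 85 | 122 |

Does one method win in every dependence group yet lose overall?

Moderate smokers: the combination therapy 594/1170 = 50.8%, bupropion 465/752 = 61.8% → bupropion
Heavy smokers: the combination therapy 49/173 = 28.3%, bupropion 469/1119 = 41.9% → bupropion
Light smokers: the combination therapy 1366/2196 = 62.2%, bupropion 85/122 = 69.7% → bupropion
Overall: the combination therapy 2009/3539 = 56.8%, bupropion 1019/1993 = 51.1% → the combination therapy
Bupropion wins each dependence group but the combination therapy wins overall — the comparison reverses. Bupropion's participants skew toward heavy smokers, which has a lower base rate.

Yes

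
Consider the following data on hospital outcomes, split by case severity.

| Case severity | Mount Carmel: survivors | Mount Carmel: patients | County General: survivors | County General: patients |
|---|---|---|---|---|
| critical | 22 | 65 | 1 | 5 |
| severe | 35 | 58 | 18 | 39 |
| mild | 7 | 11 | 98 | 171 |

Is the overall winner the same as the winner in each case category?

No

Critical: Mount Carmel 22/65 = 33.8%, County General 1/5 = 20.0% → Mount Carmel
Severe: Mount Carmel 35/58 = 60.3%, County General 18/39 = 46.2% → Mount Carmel
Mild: Mount Carmel 7/11 = 63.6%, County General 98/171 = 57.3% → Mount Carmel
Overall: Mount Carmel 64/134 = 47.8%, County General 117/215 = 54.4% → County General
Mount Carmel wins each case group but County General wins overall — the comparison reverses. Mount Carmel's patients skew toward critical, which has a lower base rate.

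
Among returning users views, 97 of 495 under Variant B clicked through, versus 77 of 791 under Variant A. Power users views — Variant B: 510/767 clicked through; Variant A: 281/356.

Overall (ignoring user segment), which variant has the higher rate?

Returning users: Variant B 97/495 = 19.6%, Variant A 77/791 = 9.7% → Variant B
Power users: Variant B 510/767 = 66.5%, Variant A 281/356 = 78.9% → Variant A
Overall: Variant B 607/1262 = 48.1%, Variant A 358/1147 = 31.2% → Variant B
(Neither sweeps every user group, but Variant B has the higher pooled rate.)

Variant B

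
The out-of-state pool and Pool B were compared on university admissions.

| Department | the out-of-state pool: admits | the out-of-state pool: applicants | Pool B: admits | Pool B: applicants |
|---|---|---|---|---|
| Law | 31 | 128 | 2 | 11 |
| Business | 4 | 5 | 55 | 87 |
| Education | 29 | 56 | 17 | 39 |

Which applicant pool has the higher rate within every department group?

the out-of-state pool

Law: the out-of-state pool 31/128 = 24.2%, Pool B 2/11 = 18.2% → the out-of-state pool
Business: the out-of-state pool 4/5 = 80.0%, Pool B 55/87 = 63.2% → the out-of-state pool
Education: the out-of-state pool 29/56 = 51.8%, Pool B 17/39 = 43.6% → the out-of-state pool
The out-of-state pool has the higher rate in all 3 groups.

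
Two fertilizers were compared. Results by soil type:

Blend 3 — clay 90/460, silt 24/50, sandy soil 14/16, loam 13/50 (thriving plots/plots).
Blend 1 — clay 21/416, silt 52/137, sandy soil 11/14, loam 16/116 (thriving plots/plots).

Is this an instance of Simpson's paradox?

No

Clay: Blend 3 90/460 = 19.6%, Blend 1 21/416 = 5.0% → Blend 3
Silt: Blend 3 24/50 = 48.0%, Blend 1 52/137 = 38.0% → Blend 3
Sandy soil: Blend 3 14/16 = 87.5%, Blend 1 11/14 = 78.6% → Blend 3
Loam: Blend 3 13/50 = 26.0%, Blend 1 16/116 = 13.8% → Blend 3
Overall: Blend 3 141/576 = 24.5%, Blend 1 100/683 = 14.6% → Blend 3
Blend 3 wins overall and in every soil group — no reversal.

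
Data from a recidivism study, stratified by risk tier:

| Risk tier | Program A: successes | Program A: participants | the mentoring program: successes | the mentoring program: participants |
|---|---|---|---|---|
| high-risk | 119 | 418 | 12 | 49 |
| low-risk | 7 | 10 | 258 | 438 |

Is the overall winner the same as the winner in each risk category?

High-risk: Program A 119/418 = 28.5%, the mentoring program 12/49 = 24.5% → Program A
Low-risk: Program A 7/10 = 70.0%, the mentoring program 258/438 = 58.9% → Program A
Overall: Program A 126/428 = 29.4%, the mentoring program 270/487 = 55.4% → the mentoring program
Program A wins each risk group but the mentoring program wins overall — the comparison reverses. Program A's participants skew toward high-risk, which has a lower base rate.

No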